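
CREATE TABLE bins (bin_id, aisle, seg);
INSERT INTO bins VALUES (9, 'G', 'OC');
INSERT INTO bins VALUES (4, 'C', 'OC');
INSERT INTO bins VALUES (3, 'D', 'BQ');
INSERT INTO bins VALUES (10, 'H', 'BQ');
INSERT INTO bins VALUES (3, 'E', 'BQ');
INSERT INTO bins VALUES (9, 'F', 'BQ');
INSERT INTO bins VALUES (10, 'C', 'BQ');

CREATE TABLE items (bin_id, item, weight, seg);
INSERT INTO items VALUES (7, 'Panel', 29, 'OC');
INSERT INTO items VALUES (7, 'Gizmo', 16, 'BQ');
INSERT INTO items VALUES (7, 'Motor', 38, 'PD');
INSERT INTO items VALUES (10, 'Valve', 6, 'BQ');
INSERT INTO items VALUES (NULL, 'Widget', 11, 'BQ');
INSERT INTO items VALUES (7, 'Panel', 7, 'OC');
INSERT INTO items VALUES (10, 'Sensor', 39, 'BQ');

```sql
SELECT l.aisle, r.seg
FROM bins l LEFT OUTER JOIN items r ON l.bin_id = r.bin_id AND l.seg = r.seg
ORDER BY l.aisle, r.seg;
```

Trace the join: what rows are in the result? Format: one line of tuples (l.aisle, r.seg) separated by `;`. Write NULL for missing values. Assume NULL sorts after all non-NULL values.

(C, BQ); (C, BQ); (C, NULL); (D, NULL); (E, NULL); (F, NULL); (G, NULL); (H, BQ); (H, BQ)

LEFT JOIN keeps every row from `bins`; unmatched rows get NULL for `items`'s columns.
Matching on l.bin_id = r.bin_id AND l.seg = r.seg. A NULL in a compared column never satisfies the condition.
Matched pairs: 4; unmatched l rows kept: 5.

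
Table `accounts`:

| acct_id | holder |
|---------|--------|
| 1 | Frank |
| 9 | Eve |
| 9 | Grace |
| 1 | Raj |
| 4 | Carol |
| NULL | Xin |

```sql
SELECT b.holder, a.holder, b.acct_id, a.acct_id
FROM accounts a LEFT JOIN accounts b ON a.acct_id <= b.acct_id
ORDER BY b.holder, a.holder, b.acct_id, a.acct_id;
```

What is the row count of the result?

LEFT JOIN keeps every row from `accounts a`; unmatched rows get NULL for `accounts b`'s columns.
Matching on a.acct_id <= b.acct_id. A NULL in a compared column never satisfies the condition.
- acct_id=1: 5 matching b row(s), so 5 row(s) emitted.
- acct_id=9: 2 matching b row(s), so 2 row(s) emitted.
- acct_id=9: 2 matching b row(s), so 2 row(s) emitted.
- acct_id=1: 5 matching b row(s), so 5 row(s) emitted.
- acct_id=4: 3 matching b row(s), so 3 row(s) emitted.
- acct_id=NULL: no b row matches, row kept with b columns NULL.
Total: 17 matched + 1 padded = 18 rows.

18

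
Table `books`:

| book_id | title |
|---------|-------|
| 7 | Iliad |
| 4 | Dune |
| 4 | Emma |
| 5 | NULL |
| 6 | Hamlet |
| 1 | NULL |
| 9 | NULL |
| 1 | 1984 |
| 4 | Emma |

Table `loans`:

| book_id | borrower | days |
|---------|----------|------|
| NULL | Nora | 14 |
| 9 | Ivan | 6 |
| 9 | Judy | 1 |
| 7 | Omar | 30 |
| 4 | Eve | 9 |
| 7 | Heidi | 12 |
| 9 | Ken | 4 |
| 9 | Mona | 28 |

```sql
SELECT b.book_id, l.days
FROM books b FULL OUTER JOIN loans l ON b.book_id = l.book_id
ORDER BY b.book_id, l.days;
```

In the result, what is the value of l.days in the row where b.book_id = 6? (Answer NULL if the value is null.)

NULL

FULL OUTER JOIN keeps every row from both sides; unmatched rows get NULL for the other side's columns.
Matching on b.book_id = l.book_id. A NULL in a compared column never satisfies the condition.
- b row (book_id=7): matches 2 l row(s) → 2 output row(s).
- b row (book_id=4): matches 1 l row(s) → 1 output row(s).
- b row (book_id=4): matches 1 l row(s) → 1 output row(s).
- b row (book_id=5): no match → kept, l columns NULL.
- b row (book_id=6): no match → kept, l columns NULL.
- b row (book_id=1): no match → kept, l columns NULL.
- b row (book_id=9): matches 4 l row(s) → 4 output row(s).
- b row (book_id=1): no match → kept, l columns NULL.
- b row (book_id=4): matches 1 l row(s) → 1 output row(s).
- 1 row(s) from l found no b partner → padded with NULL.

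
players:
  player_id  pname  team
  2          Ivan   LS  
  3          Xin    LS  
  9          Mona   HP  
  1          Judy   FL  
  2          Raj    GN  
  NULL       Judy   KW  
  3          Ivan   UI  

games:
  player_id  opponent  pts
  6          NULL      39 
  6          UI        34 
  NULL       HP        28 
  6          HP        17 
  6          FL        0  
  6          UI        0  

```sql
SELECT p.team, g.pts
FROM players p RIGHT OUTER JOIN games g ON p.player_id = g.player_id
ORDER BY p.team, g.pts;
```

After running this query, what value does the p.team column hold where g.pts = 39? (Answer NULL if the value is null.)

NULL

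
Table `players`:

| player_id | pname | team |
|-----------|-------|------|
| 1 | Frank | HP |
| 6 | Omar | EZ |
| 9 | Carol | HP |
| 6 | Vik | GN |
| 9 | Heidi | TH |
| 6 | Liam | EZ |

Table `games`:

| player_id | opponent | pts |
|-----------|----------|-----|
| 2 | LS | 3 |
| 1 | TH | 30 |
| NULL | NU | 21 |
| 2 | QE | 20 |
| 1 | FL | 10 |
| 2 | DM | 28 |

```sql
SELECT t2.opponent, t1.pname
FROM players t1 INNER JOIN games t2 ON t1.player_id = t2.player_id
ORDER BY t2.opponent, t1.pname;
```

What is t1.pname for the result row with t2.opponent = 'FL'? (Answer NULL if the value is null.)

Frank

INNER JOIN keeps only pairs where the ON condition holds.
Matching on t1.player_id = t2.player_id. A NULL in a compared column never satisfies the condition.
- t1[0] player_id=1 → 2 match(es) in t2 → 2 row(s).
- t1[1] player_id=6 → no match; dropped.
- t1[2] player_id=9 → no match; dropped.
- t1[3] player_id=6 → no match; dropped.
- t1[4] player_id=9 → no match; dropped.
- t1[5] player_id=6 → no match; dropped.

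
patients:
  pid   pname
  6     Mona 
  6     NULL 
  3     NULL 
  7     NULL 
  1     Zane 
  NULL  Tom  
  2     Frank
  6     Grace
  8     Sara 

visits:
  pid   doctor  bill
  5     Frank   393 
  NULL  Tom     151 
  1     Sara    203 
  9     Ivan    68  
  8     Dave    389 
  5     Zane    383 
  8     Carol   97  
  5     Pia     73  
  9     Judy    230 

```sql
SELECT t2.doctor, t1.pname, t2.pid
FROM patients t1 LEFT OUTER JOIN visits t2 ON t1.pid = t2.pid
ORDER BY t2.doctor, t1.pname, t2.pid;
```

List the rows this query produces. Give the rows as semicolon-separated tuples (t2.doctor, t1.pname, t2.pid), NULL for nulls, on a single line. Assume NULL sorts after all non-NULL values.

(Carol, Sara, 8); (Dave, Sara, 8); (Sara, Zane, 1); (NULL, Frank, NULL); (NULL, Grace, NULL); (NULL, Mona, NULL); (NULL, Tom, NULL); (NULL, NULL, NULL); (NULL, NULL, NULL); (NULL, NULL, NULL)

LEFT JOIN keeps every row from `patients`; unmatched rows get NULL for `visits`'s columns.
Matching on t1.pid = t2.pid. A NULL in a compared column never satisfies the condition.
Matched pairs: 3; unmatched t1 rows kept: 7.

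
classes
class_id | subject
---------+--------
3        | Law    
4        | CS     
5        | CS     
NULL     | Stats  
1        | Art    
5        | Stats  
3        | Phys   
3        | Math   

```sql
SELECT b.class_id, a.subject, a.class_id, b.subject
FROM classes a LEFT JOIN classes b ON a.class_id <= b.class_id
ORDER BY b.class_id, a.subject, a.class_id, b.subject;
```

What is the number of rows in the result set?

33

LEFT JOIN keeps every row from `classes a`; unmatched rows get NULL for `classes b`'s columns.
Matching on a.class_id <= b.class_id. A NULL in a compared column never satisfies the condition.
- a (class_id=3) pairs with 6 row(s) of b.
- a (class_id=4) pairs with 3 row(s) of b.
- a (class_id=5) pairs with 2 row(s) of b.
- a (class_id=NULL) has no partner → padded with NULL.
- a (class_id=1) pairs with 7 row(s) of b.
- a (class_id=5) pairs with 2 row(s) of b.
- a (class_id=3) pairs with 6 row(s) of b.
- a (class_id=3) pairs with 6 row(s) of b.
Total: 32 matched + 1 padded = 33 rows.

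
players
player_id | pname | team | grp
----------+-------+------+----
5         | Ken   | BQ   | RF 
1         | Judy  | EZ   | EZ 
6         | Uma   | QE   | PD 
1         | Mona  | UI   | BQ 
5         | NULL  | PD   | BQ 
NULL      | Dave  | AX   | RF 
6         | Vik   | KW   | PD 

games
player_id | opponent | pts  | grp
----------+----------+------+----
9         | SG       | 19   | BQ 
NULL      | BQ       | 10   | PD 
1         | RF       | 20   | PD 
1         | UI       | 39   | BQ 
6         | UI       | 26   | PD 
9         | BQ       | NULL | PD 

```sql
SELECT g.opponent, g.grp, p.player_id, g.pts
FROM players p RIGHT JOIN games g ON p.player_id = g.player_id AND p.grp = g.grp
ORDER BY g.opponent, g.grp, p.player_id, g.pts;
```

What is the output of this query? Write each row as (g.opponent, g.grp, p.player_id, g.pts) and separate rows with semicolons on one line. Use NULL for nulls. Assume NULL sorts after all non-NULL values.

(BQ, PD, NULL, 10); (BQ, PD, NULL, NULL); (RF, PD, NULL, 20); (SG, BQ, NULL, 19); (UI, BQ, 1, 39); (UI, PD, 6, 26); (UI, PD, 6, 26)

RIGHT JOIN keeps every row from `games`; unmatched rows get NULL for `players`'s columns.
Matching on p.player_id = g.player_id AND p.grp = g.grp. A NULL in a compared column never satisfies the condition.
- p[0] player_id=5, grp=RF → no match.
- p[1] player_id=1, grp=EZ → no match.
- p[2] player_id=6, grp=PD → 1 match(es) in g → 1 row(s).
- p[3] player_id=1, grp=BQ → 1 match(es) in g → 1 row(s).
- p[4] player_id=5, grp=BQ → no match.
- p[5] player_id=NULL, grp=RF → no match.
- p[6] player_id=6, grp=PD → 1 match(es) in g → 1 row(s).
- plus 4 unmatched g row(s), each kept with NULL p columns.
After projecting and ordering:
g.opponent | g.grp | p.player_id | g.pts
BQ | PD | NULL | 10
BQ | PD | NULL | NULL
RF | PD | NULL | 20
SG | BQ | NULL | 19
UI | BQ | 1 | 39
UI | PD | 6 | 26
UI | PD | 6 | 26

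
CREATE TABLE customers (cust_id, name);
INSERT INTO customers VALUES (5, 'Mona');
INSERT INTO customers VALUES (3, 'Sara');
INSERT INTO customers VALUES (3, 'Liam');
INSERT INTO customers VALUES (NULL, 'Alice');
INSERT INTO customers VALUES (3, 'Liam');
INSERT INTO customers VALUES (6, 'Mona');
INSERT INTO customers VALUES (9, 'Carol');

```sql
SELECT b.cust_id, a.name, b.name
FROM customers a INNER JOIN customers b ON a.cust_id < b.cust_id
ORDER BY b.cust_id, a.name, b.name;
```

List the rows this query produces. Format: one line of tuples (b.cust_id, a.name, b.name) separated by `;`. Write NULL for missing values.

(5, Liam, Mona); (5, Liam, Mona); (5, Sara, Mona); (6, Liam, Mona); (6, Liam, Mona); (6, Mona, Mona); (6, Sara, Mona); (9, Liam, Carol); (9, Liam, Carol); (9, Mona, Carol); (9, Mona, Carol); (9, Sara, Carol)

INNER JOIN keeps only pairs where the ON condition holds.
Matching on a.cust_id < b.cust_id. A NULL in a compared column never satisfies the condition.
- cust_id=5: 2 matching b row(s), so 2 row(s) emitted.
- cust_id=3: 3 matching b row(s), so 3 row(s) emitted.
- cust_id=3: 3 matching b row(s), so 3 row(s) emitted.
- cust_id=NULL: no matching b row, dropped.
- cust_id=3: 3 matching b row(s), so 3 row(s) emitted.
- cust_id=6: 1 matching b row(s), so 1 row(s) emitted.
- cust_id=9: no matching b row, dropped.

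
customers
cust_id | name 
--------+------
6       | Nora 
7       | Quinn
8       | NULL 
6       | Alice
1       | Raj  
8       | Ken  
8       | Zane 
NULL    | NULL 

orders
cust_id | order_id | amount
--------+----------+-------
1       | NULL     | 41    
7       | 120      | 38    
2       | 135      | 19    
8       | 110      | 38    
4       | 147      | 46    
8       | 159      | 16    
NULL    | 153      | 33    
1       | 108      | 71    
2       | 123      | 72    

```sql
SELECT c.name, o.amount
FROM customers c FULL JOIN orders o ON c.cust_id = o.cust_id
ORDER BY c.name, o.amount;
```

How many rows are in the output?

FULL OUTER JOIN keeps every row from both sides; unmatched rows get NULL for the other side's columns.
Matching on c.cust_id = o.cust_id. A NULL in a compared column never satisfies the condition.
Matched pairs: 9; unmatched c rows kept: 3; unmatched o rows kept: 4.
Total: 9 matched + 7 padded = 16 rows.

16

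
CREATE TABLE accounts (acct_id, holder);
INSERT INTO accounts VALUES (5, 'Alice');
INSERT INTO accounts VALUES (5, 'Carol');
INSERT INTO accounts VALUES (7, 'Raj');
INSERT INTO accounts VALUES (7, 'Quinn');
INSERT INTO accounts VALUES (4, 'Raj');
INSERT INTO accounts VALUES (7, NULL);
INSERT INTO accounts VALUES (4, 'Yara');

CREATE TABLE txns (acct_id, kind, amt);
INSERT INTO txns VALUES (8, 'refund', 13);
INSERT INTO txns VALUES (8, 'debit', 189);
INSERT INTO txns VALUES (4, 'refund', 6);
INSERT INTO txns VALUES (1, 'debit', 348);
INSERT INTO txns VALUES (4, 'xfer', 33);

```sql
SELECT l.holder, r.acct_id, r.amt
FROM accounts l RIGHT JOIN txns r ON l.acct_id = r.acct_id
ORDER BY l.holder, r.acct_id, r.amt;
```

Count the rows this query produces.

7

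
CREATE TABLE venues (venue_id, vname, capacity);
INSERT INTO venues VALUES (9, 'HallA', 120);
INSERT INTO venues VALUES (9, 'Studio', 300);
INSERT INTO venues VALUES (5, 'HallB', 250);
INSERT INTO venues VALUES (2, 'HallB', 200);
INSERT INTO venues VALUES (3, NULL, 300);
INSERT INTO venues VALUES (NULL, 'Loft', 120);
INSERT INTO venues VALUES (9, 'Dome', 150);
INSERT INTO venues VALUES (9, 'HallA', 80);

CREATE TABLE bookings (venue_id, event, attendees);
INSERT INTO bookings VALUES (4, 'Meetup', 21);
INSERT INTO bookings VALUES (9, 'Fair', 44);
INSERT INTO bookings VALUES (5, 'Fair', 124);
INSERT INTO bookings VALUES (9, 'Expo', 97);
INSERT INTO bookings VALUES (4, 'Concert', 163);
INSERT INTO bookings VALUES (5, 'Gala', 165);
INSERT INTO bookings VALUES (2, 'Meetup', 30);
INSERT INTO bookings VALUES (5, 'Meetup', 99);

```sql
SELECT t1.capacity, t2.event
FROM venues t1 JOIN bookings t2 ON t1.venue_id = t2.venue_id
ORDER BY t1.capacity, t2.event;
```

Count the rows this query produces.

12

INNER JOIN keeps only pairs where the ON condition holds.
Matching on t1.venue_id = t2.venue_id. A NULL in a compared column never satisfies the condition.
- t1 (venue_id=9) pairs with 2 row(s) of t2.
- t1 (venue_id=9) pairs with 2 row(s) of t2.
- t1 (venue_id=5) pairs with 3 row(s) of t2.
- t1 (venue_id=2) pairs with 1 row(s) of t2.
- t1 (venue_id=3) has no partner → excluded.
- t1 (venue_id=NULL) has no partner → excluded.
- t1 (venue_id=9) pairs with 2 row(s) of t2.
- t1 (venue_id=9) pairs with 2 row(s) of t2.
Total: 12 rows.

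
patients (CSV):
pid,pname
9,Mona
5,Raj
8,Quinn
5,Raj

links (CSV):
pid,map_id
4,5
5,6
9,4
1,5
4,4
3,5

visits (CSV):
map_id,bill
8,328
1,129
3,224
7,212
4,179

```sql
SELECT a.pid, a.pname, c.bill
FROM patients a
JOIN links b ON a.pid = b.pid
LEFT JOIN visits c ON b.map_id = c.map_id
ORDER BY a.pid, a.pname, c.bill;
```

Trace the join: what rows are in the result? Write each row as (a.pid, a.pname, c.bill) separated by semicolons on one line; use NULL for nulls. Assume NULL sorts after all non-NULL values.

(5, Raj, NULL); (5, Raj, NULL); (9, Mona, 179)

Step 1 — a INNER JOIN b on pid → 3 row(s).
Then LEFT JOIN `visits c` on map_id: each of those 3 rows is kept; rows whose b.map_id has no match in c get NULL for c's columns.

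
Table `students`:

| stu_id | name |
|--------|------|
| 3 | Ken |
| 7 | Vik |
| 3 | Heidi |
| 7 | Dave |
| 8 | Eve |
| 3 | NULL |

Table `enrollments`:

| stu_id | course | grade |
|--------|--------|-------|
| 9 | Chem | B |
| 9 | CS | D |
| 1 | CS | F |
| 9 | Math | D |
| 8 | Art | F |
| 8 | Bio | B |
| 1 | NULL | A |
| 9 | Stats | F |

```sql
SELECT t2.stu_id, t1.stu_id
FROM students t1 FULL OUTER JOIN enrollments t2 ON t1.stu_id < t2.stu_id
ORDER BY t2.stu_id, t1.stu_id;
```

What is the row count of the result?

FULL OUTER JOIN keeps every row from both sides; unmatched rows get NULL for the other side's columns.
Matching on t1.stu_id < t2.stu_id.
Matched pairs: 34; unmatched t1 rows kept: 0; unmatched t2 rows kept: 2.
Total: 34 matched + 2 padded = 36 rows.

36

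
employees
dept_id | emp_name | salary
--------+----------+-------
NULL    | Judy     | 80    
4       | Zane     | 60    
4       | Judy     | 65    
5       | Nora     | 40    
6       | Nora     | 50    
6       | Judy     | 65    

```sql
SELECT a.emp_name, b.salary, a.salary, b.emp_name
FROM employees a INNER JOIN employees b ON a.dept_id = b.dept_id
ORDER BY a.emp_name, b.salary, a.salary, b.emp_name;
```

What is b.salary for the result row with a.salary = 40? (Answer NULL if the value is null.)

40

INNER JOIN keeps only pairs where the ON condition holds.
Matching on a.dept_id = b.dept_id. A NULL in a compared column never satisfies the condition.
Matched pairs: 9.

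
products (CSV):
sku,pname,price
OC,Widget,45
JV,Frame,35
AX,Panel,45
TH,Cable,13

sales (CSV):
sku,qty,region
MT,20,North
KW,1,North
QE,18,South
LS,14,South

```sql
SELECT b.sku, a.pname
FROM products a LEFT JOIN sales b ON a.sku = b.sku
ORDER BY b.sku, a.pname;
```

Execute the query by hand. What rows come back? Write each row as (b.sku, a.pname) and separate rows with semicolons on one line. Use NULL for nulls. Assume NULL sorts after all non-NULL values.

(NULL, Cable); (NULL, Frame); (NULL, Panel); (NULL, Widget)

LEFT JOIN keeps every row from `products`; unmatched rows get NULL for `sales`'s columns.
Matching on a.sku = b.sku.
Matched pairs: 0; unmatched a rows kept: 4.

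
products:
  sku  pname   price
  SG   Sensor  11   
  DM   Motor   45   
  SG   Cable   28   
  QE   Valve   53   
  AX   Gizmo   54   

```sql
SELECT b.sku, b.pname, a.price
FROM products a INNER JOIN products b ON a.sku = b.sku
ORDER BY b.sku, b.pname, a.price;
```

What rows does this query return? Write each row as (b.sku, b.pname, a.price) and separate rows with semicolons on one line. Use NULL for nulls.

(AX, Gizmo, 54); (DM, Motor, 45); (QE, Valve, 53); (SG, Cable, 11); (SG, Cable, 28); (SG, Sensor, 11); (SG, Sensor, 28)

INNER JOIN keeps only pairs where the ON condition holds.
Matching on a.sku = b.sku.
Matched pairs: 7.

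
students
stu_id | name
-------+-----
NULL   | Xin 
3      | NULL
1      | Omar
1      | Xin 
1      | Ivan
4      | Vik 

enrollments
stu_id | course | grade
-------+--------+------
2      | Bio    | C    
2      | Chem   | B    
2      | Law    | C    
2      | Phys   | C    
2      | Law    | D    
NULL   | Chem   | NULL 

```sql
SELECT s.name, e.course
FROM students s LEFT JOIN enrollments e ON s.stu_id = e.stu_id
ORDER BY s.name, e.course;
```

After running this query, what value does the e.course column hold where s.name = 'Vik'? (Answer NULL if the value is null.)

LEFT JOIN keeps every row from `students`; unmatched rows get NULL for `enrollments`'s columns.
Matching on s.stu_id = e.stu_id. A NULL in a compared column never satisfies the condition.
- s[0] stu_id=NULL → no match; kept with NULLs on the e side.
- s[1] stu_id=3 → no match; kept with NULLs on the e side.
- s[2] stu_id=1 → no match; kept with NULLs on the e side.
- s[3] stu_id=1 → no match; kept with NULLs on the e side.
- s[4] stu_id=1 → no match; kept with NULLs on the e side.
- s[5] stu_id=4 → no match; kept with NULLs on the e side.

NULL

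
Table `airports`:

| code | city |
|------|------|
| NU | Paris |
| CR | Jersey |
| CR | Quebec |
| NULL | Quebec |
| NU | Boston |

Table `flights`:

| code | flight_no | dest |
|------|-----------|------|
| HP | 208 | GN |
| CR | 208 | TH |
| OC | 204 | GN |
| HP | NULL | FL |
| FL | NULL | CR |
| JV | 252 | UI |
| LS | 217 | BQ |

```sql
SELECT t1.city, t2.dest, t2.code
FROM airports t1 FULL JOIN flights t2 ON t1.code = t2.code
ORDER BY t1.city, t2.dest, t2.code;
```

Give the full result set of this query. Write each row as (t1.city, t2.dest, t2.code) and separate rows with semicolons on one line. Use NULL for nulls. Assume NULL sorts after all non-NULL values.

FULL OUTER JOIN keeps every row from both sides; unmatched rows get NULL for the other side's columns.
Matching on t1.code = t2.code. A NULL in a compared column never satisfies the condition.
- code=NU: no t2 row matches, row kept with t2 columns NULL.
- code=CR: 1 matching t2 row(s), so 1 row(s) emitted.
- code=CR: 1 matching t2 row(s), so 1 row(s) emitted.
- code=NULL: no t2 row matches, row kept with t2 columns NULL.
- code=NU: no t2 row matches, row kept with t2 columns NULL.
- 6 row(s) from t2 found no t1 partner → padded with NULL.

(Boston, NULL, NULL); (Jersey, TH, CR); (Paris, NULL, NULL); (Quebec, TH, CR); (Quebec, NULL, NULL); (NULL, BQ, LS); (NULL, CR, FL); (NULL, FL, HP); (NULL, GN, HP); (NULL, GN, OC); (NULL, UI, JV)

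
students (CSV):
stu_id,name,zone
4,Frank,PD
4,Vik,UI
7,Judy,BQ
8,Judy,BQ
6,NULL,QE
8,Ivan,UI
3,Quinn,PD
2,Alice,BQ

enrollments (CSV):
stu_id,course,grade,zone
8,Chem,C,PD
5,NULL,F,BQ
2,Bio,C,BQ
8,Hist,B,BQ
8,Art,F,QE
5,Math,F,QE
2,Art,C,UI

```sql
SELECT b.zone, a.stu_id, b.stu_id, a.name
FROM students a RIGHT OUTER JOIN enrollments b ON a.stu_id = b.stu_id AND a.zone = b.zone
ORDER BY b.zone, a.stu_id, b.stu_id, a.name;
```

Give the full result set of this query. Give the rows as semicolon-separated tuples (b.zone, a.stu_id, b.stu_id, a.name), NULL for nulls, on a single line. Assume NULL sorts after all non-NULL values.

RIGHT JOIN keeps every row from `enrollments`; unmatched rows get NULL for `students`'s columns.
Matching on a.stu_id = b.stu_id AND a.zone = b.zone.
- stu_id=4, zone=PD: no matching b row.
- stu_id=4, zone=UI: no matching b row.
- stu_id=7, zone=BQ: no matching b row.
- stu_id=8, zone=BQ: 1 matching b row(s), so 1 row(s) emitted.
- stu_id=6, zone=QE: no matching b row.
- stu_id=8, zone=UI: no matching b row.
- stu_id=3, zone=PD: no matching b row.
- stu_id=2, zone=BQ: 1 matching b row(s), so 1 row(s) emitted.
- plus 5 unmatched b row(s), each kept with NULL a columns.
After projecting and ordering:
b.zone | a.stu_id | b.stu_id | a.name
BQ | 2 | 2 | Alice
BQ | 8 | 8 | Judy
BQ | NULL | 5 | NULL
PD | NULL | 8 | NULL
QE | NULL | 5 | NULL
QE | NULL | 8 | NULL
UI | NULL | 2 | NULL

(BQ, 2, 2, Alice); (BQ, 8, 8, Judy); (BQ, NULL, 5, NULL); (PD, NULL, 8, NULL); (QE, NULL, 5, NULL); (QE, NULL, 8, NULL); (UI, NULL, 2, NULL)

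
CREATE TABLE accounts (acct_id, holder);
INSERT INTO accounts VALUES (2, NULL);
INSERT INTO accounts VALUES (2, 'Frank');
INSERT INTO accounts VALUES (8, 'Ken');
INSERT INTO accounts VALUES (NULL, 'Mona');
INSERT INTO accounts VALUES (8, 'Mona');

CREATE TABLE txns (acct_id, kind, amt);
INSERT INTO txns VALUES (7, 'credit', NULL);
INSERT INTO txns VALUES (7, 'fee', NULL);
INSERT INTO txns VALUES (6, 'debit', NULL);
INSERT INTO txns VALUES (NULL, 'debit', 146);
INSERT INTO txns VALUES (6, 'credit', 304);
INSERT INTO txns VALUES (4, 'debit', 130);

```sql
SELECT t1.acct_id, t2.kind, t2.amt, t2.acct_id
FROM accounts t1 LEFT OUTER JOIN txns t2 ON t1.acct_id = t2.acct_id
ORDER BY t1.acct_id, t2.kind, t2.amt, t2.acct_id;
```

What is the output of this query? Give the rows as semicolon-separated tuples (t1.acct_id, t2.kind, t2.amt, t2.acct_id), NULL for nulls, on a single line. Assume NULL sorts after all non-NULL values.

(2, NULL, NULL, NULL); (2, NULL, NULL, NULL); (8, NULL, NULL, NULL); (8, NULL, NULL, NULL); (NULL, NULL, NULL, NULL)

LEFT JOIN keeps every row from `accounts`; unmatched rows get NULL for `txns`'s columns.
Matching on t1.acct_id = t2.acct_id. A NULL in a compared column never satisfies the condition.
- t1[0] acct_id=2 → no match; kept with NULLs on the t2 side.
- t1[1] acct_id=2 → no match; kept with NULLs on the t2 side.
- t1[2] acct_id=8 → no match; kept with NULLs on the t2 side.
- t1[3] acct_id=NULL → no match; kept with NULLs on the t2 side.
- t1[4] acct_id=8 → no match; kept with NULLs on the t2 side.
After projecting and ordering:
t1.acct_id | t2.kind | t2.amt | t2.acct_id
2 | NULL | NULL | NULL
2 | NULL | NULL | NULL
8 | NULL | NULL | NULL
8 | NULL | NULL | NULL
NULL | NULL | NULL | NULL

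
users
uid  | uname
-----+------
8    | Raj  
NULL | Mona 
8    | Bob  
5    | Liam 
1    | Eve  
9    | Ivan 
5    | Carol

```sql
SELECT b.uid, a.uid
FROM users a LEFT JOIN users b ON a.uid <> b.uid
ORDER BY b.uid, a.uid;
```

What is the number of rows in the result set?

27

LEFT JOIN keeps every row from `users a`; unmatched rows get NULL for `users b`'s columns.
Matching on a.uid <> b.uid. A NULL in a compared column never satisfies the condition.
Matched pairs: 26; unmatched a rows kept: 1.
Total: 26 matched + 1 padded = 27 rows.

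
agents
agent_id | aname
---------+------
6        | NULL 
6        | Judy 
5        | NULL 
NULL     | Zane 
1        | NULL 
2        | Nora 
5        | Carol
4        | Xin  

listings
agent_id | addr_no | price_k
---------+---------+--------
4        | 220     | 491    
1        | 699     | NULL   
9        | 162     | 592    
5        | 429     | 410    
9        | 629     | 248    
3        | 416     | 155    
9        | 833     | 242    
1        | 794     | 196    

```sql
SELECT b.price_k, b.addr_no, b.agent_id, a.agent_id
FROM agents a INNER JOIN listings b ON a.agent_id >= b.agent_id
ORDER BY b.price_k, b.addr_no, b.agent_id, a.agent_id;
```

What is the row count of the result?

INNER JOIN keeps only pairs where the ON condition holds.
Matching on a.agent_id >= b.agent_id. A NULL in a compared column never satisfies the condition.
- agent_id=6: 5 matching b row(s), so 5 row(s) emitted.
- agent_id=6: 5 matching b row(s), so 5 row(s) emitted.
- agent_id=5: 5 matching b row(s), so 5 row(s) emitted.
- agent_id=NULL: no matching b row, dropped.
- agent_id=1: 2 matching b row(s), so 2 row(s) emitted.
- agent_id=2: 2 matching b row(s), so 2 row(s) emitted.
- agent_id=5: 5 matching b row(s), so 5 row(s) emitted.
- agent_id=4: 4 matching b row(s), so 4 row(s) emitted.
Total: 28 rows.

28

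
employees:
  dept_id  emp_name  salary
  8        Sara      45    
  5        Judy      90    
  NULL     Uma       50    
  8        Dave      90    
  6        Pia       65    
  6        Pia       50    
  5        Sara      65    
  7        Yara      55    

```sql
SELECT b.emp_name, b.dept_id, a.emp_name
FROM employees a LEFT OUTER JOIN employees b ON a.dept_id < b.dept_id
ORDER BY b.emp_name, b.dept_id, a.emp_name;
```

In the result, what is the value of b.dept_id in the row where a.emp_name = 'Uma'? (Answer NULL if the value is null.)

NULL

LEFT JOIN keeps every row from `employees a`; unmatched rows get NULL for `employees b`'s columns.
Matching on a.dept_id < b.dept_id. A NULL in a compared column never satisfies the condition.
- a[0] dept_id=8 → no match; kept with NULLs on the b side.
- a[1] dept_id=5 → 5 match(es) in b → 5 row(s).
- a[2] dept_id=NULL → no match; kept with NULLs on the b side.
- a[3] dept_id=8 → no match; kept with NULLs on the b side.
- a[4] dept_id=6 → 3 match(es) in b → 3 row(s).
- a[5] dept_id=6 → 3 match(es) in b → 3 row(s).
- a[6] dept_id=5 → 5 match(es) in b → 5 row(s).
- a[7] dept_id=7 → 2 match(es) in b → 2 row(s).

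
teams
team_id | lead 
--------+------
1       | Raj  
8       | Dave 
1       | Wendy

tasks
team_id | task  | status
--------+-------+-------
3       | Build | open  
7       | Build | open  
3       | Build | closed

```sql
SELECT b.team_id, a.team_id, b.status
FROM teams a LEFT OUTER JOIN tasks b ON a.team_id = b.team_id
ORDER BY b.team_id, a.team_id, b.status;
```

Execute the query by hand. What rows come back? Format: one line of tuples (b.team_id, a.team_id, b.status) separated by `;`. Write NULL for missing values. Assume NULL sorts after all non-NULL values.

LEFT JOIN keeps every row from `teams`; unmatched rows get NULL for `tasks`'s columns.
Matching on a.team_id = b.team_id.
Matched pairs: 0; unmatched a rows kept: 3.

(NULL, 1, NULL); (NULL, 1, NULL); (NULL, 8, NULL)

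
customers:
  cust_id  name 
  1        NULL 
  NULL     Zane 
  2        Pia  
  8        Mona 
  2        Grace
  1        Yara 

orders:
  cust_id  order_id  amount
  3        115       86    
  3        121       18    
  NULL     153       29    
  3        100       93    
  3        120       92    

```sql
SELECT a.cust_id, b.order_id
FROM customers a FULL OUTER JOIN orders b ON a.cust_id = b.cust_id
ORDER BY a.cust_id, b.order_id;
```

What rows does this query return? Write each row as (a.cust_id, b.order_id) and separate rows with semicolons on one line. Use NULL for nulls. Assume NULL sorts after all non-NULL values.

FULL OUTER JOIN keeps every row from both sides; unmatched rows get NULL for the other side's columns.
Matching on a.cust_id = b.cust_id. A NULL in a compared column never satisfies the condition.
- a (cust_id=1) has no partner → padded with NULL.
- a (cust_id=NULL) has no partner → padded with NULL.
- a (cust_id=2) has no partner → padded with NULL.
- a (cust_id=8) has no partner → padded with NULL.
- a (cust_id=2) has no partner → padded with NULL.
- a (cust_id=1) has no partner → padded with NULL.
- 5 b row(s) had no a match → kept, a columns NULL.

(1, NULL); (1, NULL); (2, NULL); (2, NULL); (8, NULL); (NULL, 100); (NULL, 115); (NULL, 120); (NULL, 121); (NULL, 153); (NULL, NULL)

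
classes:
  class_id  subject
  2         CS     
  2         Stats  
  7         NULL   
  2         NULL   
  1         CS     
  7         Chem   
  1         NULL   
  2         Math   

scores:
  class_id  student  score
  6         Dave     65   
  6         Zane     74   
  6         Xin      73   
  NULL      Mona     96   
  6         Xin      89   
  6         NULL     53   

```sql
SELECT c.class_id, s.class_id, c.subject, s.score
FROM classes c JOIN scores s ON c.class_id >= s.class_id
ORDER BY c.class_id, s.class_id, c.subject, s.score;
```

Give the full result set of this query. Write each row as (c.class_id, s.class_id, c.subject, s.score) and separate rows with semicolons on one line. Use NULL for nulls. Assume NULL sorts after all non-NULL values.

INNER JOIN keeps only pairs where the ON condition holds.
Matching on c.class_id >= s.class_id. A NULL in a compared column never satisfies the condition.
Matched pairs: 10.

(7, 6, Chem, 53); (7, 6, Chem, 65); (7, 6, Chem, 73); (7, 6, Chem, 74); (7, 6, Chem, 89); (7, 6, NULL, 53); (7, 6, NULL, 65); (7, 6, NULL, 73); (7, 6, NULL, 74); (7, 6, NULL, 89)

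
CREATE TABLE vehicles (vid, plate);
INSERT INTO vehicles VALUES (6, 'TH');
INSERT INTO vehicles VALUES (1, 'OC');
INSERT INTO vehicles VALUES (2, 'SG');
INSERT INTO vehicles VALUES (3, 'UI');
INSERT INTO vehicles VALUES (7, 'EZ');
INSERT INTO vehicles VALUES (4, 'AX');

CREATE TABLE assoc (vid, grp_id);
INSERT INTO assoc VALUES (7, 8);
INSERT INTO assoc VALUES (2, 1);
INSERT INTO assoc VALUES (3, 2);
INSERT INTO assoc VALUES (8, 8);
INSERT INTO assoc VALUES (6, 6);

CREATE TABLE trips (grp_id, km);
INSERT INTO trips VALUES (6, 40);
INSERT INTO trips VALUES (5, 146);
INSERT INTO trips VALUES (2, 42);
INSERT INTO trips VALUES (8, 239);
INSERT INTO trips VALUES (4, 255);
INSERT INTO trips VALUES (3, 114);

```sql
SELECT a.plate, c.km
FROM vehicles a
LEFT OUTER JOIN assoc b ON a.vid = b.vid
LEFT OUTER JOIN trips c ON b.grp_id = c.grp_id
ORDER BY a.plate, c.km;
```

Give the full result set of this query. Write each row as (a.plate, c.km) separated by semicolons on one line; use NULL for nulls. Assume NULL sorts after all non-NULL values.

(AX, NULL); (EZ, 239); (OC, NULL); (SG, NULL); (TH, 40); (UI, 42)

Joins associate left-to-right: vehicles LEFT JOIN assoc on vid gives 6 intermediate row(s).
Then LEFT JOIN `trips c` on grp_id: each of those 6 rows is kept; rows whose b.grp_id has no match in c get NULL for c's columns.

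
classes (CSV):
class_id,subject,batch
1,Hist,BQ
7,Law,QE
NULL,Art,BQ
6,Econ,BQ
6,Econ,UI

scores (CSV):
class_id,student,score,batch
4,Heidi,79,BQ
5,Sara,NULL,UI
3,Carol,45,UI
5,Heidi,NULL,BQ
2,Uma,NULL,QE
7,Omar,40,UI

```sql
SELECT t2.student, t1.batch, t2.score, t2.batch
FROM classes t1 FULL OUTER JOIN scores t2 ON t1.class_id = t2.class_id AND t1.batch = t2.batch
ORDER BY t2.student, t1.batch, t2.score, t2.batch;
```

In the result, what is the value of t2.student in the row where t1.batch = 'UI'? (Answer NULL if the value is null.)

NULL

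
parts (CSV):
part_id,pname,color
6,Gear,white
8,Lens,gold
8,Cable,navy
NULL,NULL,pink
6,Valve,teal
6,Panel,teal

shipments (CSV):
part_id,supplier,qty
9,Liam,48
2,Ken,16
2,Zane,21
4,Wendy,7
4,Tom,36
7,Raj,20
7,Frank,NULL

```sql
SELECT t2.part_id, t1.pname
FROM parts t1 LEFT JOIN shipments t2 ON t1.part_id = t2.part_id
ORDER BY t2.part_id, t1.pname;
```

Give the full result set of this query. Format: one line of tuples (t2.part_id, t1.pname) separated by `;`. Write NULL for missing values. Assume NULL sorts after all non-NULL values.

LEFT JOIN keeps every row from `parts`; unmatched rows get NULL for `shipments`'s columns.
Matching on t1.part_id = t2.part_id. A NULL in a compared column never satisfies the condition.
- part_id=6: no t2 row matches, row kept with t2 columns NULL.
- part_id=8: no t2 row matches, row kept with t2 columns NULL.
- part_id=8: no t2 row matches, row kept with t2 columns NULL.
- part_id=NULL: no t2 row matches, row kept with t2 columns NULL.
- part_id=6: no t2 row matches, row kept with t2 columns NULL.
- part_id=6: no t2 row matches, row kept with t2 columns NULL.
After projecting and ordering:
t2.part_id | t1.pname
NULL | Cable
NULL | Gear
NULL | Lens
NULL | Panel
NULL | Valve
NULL | NULL

(NULL, Cable); (NULL, Gear); (NULL, Lens); (NULL, Panel); (NULL, Valve); (NULL, NULL)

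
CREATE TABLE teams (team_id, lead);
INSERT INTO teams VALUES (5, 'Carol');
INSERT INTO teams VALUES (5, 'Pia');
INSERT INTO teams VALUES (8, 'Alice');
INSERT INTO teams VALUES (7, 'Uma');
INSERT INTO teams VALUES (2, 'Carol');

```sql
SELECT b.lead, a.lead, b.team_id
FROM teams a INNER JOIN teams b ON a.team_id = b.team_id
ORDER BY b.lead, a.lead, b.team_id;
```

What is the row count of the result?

7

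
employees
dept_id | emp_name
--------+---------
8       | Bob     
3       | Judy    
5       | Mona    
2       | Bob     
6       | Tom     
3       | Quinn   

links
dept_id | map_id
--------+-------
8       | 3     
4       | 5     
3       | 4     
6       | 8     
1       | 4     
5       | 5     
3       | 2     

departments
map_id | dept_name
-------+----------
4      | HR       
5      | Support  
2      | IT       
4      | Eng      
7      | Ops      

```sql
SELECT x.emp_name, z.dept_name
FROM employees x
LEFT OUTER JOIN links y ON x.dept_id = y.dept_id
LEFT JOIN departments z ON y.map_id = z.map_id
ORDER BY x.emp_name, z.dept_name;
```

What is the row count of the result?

10

Step 1 — x LEFT JOIN y on dept_id → 8 row(s).
Then LEFT JOIN `departments z` on map_id: each of those 8 rows is kept; rows whose y.map_id has no match in z get NULL for z's columns.
Result: 10 row(s).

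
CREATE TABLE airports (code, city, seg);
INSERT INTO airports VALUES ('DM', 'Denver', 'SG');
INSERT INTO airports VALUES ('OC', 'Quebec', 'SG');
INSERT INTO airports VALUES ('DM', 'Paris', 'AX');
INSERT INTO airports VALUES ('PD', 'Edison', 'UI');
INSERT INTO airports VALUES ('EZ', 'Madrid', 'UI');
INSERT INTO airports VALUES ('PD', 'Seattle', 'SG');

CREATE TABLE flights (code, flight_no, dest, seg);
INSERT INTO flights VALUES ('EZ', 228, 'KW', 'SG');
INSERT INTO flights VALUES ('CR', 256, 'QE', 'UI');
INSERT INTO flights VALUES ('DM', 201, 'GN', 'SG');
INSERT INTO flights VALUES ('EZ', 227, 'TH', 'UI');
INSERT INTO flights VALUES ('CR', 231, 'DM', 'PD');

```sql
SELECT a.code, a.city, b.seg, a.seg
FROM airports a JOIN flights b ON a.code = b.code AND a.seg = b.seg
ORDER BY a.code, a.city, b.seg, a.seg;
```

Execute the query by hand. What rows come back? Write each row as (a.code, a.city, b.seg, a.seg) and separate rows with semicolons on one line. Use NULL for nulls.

(DM, Denver, SG, SG); (EZ, Madrid, UI, UI)

INNER JOIN keeps only pairs where the ON condition holds.
Matching on a.code = b.code AND a.seg = b.seg.
Matched pairs: 2.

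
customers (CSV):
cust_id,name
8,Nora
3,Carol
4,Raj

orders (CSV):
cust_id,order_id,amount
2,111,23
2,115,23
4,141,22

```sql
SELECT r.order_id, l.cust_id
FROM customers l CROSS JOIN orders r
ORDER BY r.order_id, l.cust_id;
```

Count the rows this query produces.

9

CROSS JOIN pairs every row of `customers` with every row of `orders`: 3 × 3 = 9 rows.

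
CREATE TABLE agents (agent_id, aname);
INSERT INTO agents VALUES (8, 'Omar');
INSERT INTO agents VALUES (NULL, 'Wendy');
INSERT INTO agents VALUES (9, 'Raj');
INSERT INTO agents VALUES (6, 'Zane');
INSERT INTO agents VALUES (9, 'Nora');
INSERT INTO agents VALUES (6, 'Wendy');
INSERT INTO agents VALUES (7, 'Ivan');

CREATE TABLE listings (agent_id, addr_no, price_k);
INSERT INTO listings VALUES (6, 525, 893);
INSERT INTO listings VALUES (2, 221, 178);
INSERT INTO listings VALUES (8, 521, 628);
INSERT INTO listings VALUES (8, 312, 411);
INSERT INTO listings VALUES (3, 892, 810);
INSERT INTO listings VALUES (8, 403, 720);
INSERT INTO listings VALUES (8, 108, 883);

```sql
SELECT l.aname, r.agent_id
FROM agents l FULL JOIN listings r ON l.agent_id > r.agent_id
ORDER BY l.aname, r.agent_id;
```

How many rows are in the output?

25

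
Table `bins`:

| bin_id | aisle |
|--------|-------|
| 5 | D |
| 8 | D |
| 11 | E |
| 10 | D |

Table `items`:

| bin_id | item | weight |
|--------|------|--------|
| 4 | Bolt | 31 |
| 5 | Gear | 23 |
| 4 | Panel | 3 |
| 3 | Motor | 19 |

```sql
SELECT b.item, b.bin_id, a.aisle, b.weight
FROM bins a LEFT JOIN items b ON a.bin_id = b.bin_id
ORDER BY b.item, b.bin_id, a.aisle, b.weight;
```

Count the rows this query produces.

LEFT JOIN keeps every row from `bins`; unmatched rows get NULL for `items`'s columns.
Matching on a.bin_id = b.bin_id.
- a (bin_id=5) pairs with 1 row(s) of b.
- a (bin_id=8) has no partner → padded with NULL.
- a (bin_id=11) has no partner → padded with NULL.
- a (bin_id=10) has no partner → padded with NULL.
Total: 1 matched + 3 padded = 4 rows.

4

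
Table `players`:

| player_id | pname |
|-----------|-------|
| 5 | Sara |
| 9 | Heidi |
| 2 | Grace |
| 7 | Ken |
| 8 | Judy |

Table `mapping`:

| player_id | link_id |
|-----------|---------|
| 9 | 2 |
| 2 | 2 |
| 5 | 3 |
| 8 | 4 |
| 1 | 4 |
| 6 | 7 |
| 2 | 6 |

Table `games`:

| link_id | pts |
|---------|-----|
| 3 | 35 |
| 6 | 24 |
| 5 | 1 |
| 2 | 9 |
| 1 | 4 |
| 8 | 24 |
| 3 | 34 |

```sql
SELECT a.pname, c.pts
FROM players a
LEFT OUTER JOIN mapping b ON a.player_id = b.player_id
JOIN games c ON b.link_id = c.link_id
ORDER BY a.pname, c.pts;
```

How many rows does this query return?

Joins associate left-to-right: players LEFT JOIN mapping on player_id gives 6 intermediate row(s).
Then INNER JOIN `games c` on link_id: keep only rows whose b.link_id appears in c.
Result: 5 row(s).

5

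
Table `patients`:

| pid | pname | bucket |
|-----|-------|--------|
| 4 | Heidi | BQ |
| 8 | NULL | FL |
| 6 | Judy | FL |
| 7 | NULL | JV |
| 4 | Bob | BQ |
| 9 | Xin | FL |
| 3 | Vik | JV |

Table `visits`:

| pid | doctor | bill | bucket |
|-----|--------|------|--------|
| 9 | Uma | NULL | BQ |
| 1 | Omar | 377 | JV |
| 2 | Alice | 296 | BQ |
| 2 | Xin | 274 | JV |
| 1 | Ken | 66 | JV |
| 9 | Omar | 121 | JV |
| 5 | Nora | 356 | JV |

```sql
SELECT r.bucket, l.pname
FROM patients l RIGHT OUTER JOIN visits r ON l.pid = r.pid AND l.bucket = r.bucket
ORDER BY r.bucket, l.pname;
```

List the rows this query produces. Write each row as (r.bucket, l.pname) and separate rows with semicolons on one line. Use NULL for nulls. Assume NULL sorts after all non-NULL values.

(BQ, NULL); (BQ, NULL); (JV, NULL); (JV, NULL); (JV, NULL); (JV, NULL); (JV, NULL)

RIGHT JOIN keeps every row from `visits`; unmatched rows get NULL for `patients`'s columns.
Matching on l.pid = r.pid AND l.bucket = r.bucket.
Matched pairs: 0; unmatched r rows kept: 7.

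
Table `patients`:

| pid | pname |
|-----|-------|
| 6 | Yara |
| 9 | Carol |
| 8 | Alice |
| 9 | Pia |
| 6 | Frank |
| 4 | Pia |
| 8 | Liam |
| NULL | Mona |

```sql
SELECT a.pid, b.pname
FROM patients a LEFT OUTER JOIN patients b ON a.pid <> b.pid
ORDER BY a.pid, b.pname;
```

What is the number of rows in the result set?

37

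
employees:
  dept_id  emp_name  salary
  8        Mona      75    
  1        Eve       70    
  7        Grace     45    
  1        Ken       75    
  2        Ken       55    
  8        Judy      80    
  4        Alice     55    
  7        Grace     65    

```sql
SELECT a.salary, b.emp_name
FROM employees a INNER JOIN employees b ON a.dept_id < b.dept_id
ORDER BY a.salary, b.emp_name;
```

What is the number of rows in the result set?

25

INNER JOIN keeps only pairs where the ON condition holds.
Matching on a.dept_id < b.dept_id.
Matched pairs: 25.
Total: 25 rows.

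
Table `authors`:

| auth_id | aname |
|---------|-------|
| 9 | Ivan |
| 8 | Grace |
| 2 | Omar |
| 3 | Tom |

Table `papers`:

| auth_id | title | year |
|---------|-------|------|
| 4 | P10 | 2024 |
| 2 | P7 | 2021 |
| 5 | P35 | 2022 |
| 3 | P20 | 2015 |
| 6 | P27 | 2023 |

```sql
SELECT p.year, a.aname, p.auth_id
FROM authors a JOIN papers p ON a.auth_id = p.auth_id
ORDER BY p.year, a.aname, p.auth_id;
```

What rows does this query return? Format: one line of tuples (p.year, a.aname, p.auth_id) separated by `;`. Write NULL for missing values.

INNER JOIN keeps only pairs where the ON condition holds.
Matching on a.auth_id = p.auth_id.
- a[0] auth_id=9 → no match; dropped.
- a[1] auth_id=8 → no match; dropped.
- a[2] auth_id=2 → 1 match(es) in p → 1 row(s).
- a[3] auth_id=3 → 1 match(es) in p → 1 row(s).
After projecting and ordering:
p.year | a.aname | p.auth_id
2015 | Tom | 3
2021 | Omar | 2

(2015, Tom, 3); (2021, Omar, 2)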